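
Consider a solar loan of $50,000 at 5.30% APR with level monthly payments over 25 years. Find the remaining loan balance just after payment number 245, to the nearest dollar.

$14,674

With monthly rate i = 5.3%/12 = 0.0044167, the balance after k of n payments is P · [(1+i)^n − (1+i)^k] / [(1+i)^n − 1].
(1+0.0044167)^300 = 3.75122535 and (1+0.0044167)^245 = 2.94379847, so the balance is 50,000 × (3.75122535 − 2.94379847) / (3.75122535 − 1) = $14,673.95.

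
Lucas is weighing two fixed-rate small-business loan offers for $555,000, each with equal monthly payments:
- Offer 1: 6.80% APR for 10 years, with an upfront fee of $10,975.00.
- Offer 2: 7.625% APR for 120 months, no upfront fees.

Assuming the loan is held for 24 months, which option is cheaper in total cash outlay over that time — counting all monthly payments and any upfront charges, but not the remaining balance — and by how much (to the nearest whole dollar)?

Offer 2 by $5,281

Offer 1: monthly rate = 6.8%/12 = 0.0056667; payment = 555,000 × 0.0056667 / (1 − (1+0.0056667)^−120) = $6,386.96.
Offer 2: monthly rate = 7.625%/12 = 0.0063542; payment = 555,000 × 0.0063542 / (1 − (1+0.0063542)^−120) = $6,624.21.
Over 24 months: Offer 1 costs 24 × $6,386.96 + $10,975.00 = $164,262.04; Offer 2 costs 24 × $6,624.21 = $158,981.04.
Offer 2 is cheaper by $164,262.04 − $158,981.04 = $5,281.00.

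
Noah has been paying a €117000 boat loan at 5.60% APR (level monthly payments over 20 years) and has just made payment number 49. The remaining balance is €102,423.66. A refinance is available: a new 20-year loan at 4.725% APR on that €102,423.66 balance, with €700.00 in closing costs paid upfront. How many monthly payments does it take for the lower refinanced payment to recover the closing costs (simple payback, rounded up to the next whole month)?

5 months

Current payment = 117,000 × 5.6%/12 / (1 − (1+0.0046667)^−240) = €811.45.
Refinanced payment = 102,423.66 × 0.0039375 / (1 − (1+0.0039375)^−240) = €660.49.
Monthly savings = €811.45 − €660.49 = €150.96.
Break-even = €700.00 / €150.96 = 4.64 → 5 months.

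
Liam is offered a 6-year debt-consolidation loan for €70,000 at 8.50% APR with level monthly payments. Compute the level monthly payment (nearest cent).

€1,244.49

Monthly rate = 8.5%/12 = 0.0070833; payment = 70,000 × 0.0070833 / (1 − (1+0.0070833)^−72) = €1,244.49.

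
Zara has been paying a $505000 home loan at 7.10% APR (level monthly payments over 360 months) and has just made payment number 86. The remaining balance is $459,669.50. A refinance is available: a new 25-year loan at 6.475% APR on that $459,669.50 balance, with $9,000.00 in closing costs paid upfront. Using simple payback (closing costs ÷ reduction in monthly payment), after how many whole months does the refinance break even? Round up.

Current payment = 505,000 × 7.1%/12 / (1 − (1+0.0059167)^−360) = $3,393.76.
Refinanced payment = 459,669.50 × 0.0053958 / (1 − (1+0.0053958)^−300) = $3,096.54.
Monthly savings = $3,393.76 − $3,096.54 = $297.22.
Break-even = $9,000.00 / $297.22 = 30.28 → 31 months.

31 months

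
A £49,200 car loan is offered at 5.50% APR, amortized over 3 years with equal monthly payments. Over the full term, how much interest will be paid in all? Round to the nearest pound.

At 5.50% the monthly rate is 0.0045833, so the payment is 49,200 × 0.0045833 / (1 − 1.0045833^−36) = £1,485.64.
Total paid = 36 × £1,485.64 = £53,483.04; interest = £53,483.04 − £49,200 = £4,283.04.

£4,283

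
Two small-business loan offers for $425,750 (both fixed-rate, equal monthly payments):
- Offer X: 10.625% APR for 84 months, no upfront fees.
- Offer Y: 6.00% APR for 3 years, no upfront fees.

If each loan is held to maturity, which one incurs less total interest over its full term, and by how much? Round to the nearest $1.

Offer Y by $139,044

Offer X: at 10.625% the monthly rate is 0.0088542, so the payment is 425,750 × 0.0088542 / (1 − 1.0088542^−84) = $7,206.20.
Total interest on Offer X = 84 × $7,206.20 − $425,750 = $179,570.80.
Offer Y: monthly rate = 6%/12 = 0.0050000; payment = 425,750 × 0.0050000 / (1 − (1+0.0050000)^−36) = $12,952.14.
Total interest on Offer Y = 36 × $12,952.14 − $425,750 = $40,527.04.
Offer Y is lower by $139,043.76.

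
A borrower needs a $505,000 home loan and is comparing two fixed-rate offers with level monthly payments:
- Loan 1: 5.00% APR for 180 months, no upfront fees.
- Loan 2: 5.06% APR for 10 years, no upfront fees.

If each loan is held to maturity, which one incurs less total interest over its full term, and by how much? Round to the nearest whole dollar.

Loan 1: monthly rate = 5%/12 = 0.0041667; payment = 505,000 × 0.0041667 / (1 − (1+0.0041667)^−180) = $3,993.51.
Total interest on Loan 1 = 180 × $3,993.51 − $505,000 = $213,831.80.
Loan 2: monthly rate = 5.06%/12 = 0.0042167; payment = 505,000 × 0.0042167 / (1 − (1+0.0042167)^−120) = $5,371.13.
Total interest on Loan 2 = 120 × $5,371.13 − $505,000 = $139,535.60.
Loan 2 is lower by $74,296.20.

Loan 2 by $74,296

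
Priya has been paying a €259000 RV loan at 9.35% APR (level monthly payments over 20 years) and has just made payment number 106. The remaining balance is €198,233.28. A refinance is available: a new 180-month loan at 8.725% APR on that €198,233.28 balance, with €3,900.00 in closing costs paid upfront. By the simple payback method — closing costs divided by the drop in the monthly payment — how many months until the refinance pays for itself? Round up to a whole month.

10 months

Current payment = 259,000 × 9.35%/12 / (1 − (1+0.0077917)^−240) = €2,388.91.
Refinanced payment = 198,233.28 × 0.0072708 / (1 − (1+0.0072708)^−180) = €1,978.31.
Monthly savings = €2,388.91 − €1,978.31 = €410.60.
Break-even = €3,900.00 / €410.60 = 9.50 → 10 months.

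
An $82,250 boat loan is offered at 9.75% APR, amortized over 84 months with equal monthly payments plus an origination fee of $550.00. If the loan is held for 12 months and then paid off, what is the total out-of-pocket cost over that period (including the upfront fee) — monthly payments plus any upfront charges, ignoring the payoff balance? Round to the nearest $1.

$16,808

At 9.75% the monthly rate is 0.0081250, so the payment is 82,250 × 0.0081250 / (1 − 1.0081250^−84) = $1,354.85.
Total outlay = 12 × $1,354.85 + $550.00 = $16,808.20.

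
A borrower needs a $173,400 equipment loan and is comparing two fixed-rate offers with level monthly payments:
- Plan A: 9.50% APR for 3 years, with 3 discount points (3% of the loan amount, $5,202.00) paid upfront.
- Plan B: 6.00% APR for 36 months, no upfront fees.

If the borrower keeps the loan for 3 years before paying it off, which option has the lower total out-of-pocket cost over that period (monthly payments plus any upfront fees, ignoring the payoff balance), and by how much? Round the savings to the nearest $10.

Plan A: monthly rate = 9.5%/12 = 0.0079167; payment = 173,400 × 0.0079167 / (1 − (1+0.0079167)^−36) = $5,554.51.
Plan B: at 6.00% the monthly rate is 0.0050000, so the payment is 173,400 × 0.0050000 / (1 − 1.0050000^−36) = $5,275.16.
Over 36 months: Plan A costs 36 × $5,554.51 + $5,202.00 = $205,164.36; Plan B costs 36 × $5,275.16 = $189,905.76.
Plan B is cheaper by $205,164.36 − $189,905.76 = $15,258.60.

Plan B by $15,260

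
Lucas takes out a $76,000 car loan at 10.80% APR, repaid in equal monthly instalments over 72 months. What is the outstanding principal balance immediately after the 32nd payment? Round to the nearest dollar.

$48,152

With monthly rate i = 10.8%/12 = 0.0090000, the balance after k of n payments is P · [(1+i)^n − (1+i)^k] / [(1+i)^n − 1].
(1+0.0090000)^72 = 1.90618027 and (1+0.0090000)^32 = 1.33204016, so the balance is 76,000 × (1.90618027 − 1.33204016) / (1.90618027 − 1) = $48,152.28.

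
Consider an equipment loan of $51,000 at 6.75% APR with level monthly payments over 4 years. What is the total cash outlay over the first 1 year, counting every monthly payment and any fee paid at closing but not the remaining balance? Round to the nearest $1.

Monthly rate = 6.75%/12 = 0.0056250; payment = 51,000 × 0.0056250 / (1 − (1+0.0056250)^−48) = $1,215.35.
Total outlay = 12 × $1,215.35 = $14,584.20.

$14,584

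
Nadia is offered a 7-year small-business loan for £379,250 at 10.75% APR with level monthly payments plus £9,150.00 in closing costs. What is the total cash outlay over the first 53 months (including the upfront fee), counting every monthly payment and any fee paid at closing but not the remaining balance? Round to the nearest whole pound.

£350,679

At 10.75% the monthly rate is 0.0089583, so the payment is 379,250 × 0.0089583 / (1 − 1.0089583^−84) = £6,443.94.
Total outlay = 53 × £6,443.94 + £9,150.00 = £350,678.82.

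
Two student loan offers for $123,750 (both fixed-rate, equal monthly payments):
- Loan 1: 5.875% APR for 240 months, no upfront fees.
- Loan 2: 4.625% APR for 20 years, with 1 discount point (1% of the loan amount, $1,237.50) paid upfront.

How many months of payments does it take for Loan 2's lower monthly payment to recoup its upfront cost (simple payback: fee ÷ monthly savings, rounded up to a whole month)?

Loan 1: at 5.875% the monthly rate is 0.0048958, so the payment is 123,750 × 0.0048958 / (1 − 1.0048958^−240) = $877.68.
Loan 2: monthly rate = 4.625%/12 = 0.0038542; payment = 123,750 × 0.0038542 / (1 − (1+0.0038542)^−240) = $791.28.
Monthly savings = $877.68 − $791.28 = $86.40.
Break-even = $1,237.50 / $86.40 = 14.32 → 15 months.

15 months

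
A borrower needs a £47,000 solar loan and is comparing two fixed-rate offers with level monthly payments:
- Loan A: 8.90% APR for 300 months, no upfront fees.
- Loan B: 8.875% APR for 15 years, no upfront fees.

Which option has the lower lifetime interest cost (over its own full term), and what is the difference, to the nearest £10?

Loan A: at 8.90% the monthly rate is 0.0074167, so the payment is 47,000 × 0.0074167 / (1 − 1.0074167^−300) = £391.21.
Total interest on Loan A = 300 × £391.21 − £47,000 = £70,363.00.
Loan B: monthly rate = 8.875%/12 = 0.0073958; payment = 47,000 × 0.0073958 / (1 − (1+0.0073958)^−180) = £473.22.
Total interest on Loan B = 180 × £473.22 − £47,000 = £38,179.60.
Loan B is lower by £32,183.40.

Loan B by £32,180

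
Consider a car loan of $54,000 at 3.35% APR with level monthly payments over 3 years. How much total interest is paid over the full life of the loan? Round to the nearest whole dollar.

At 3.35% the monthly rate is 0.0027917, so the payment is 54,000 × 0.0027917 / (1 − 1.0027917^−36) = $1,578.73.
Total paid = 36 × $1,578.73 = $56,834.28; interest = $56,834.28 − $54,000 = $2,834.28.

$2,834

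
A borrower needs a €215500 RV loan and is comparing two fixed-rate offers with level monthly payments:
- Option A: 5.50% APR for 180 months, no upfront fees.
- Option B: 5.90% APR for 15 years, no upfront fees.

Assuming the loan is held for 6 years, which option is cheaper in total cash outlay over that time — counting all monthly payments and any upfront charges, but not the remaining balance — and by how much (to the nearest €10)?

Option A by €3,320

Option A: monthly rate = 5.5%/12 = 0.0045833; payment = 215,500 × 0.0045833 / (1 − (1+0.0045833)^−180) = €1,760.81.
Option B: at 5.90% the monthly rate is 0.0049167, so the payment is 215,500 × 0.0049167 / (1 − 1.0049167^−180) = €1,806.89.
Over 72 months: Option A costs 72 × €1,760.81 = €126,778.32; Option B costs 72 × €1,806.89 = €130,096.08.
Option A is cheaper by €130,096.08 − €126,778.32 = €3,317.76.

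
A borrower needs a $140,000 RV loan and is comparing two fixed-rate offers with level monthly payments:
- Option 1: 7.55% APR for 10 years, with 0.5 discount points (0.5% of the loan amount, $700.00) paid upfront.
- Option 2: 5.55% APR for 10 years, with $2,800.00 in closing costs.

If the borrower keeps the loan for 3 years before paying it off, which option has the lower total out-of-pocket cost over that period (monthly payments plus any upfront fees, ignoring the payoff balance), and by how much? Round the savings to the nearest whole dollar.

Option 1: monthly rate = 7.55%/12 = 0.0062917; payment = 140,000 × 0.0062917 / (1 − (1+0.0062917)^−120) = $1,665.48.
Option 2: at 5.55% the monthly rate is 0.0046250, so the payment is 140,000 × 0.0046250 / (1 − 1.0046250^−120) = $1,522.84.
Over 36 months: Option 1 costs 36 × $1,665.48 + $700.00 = $60,657.28; Option 2 costs 36 × $1,522.84 + $2,800.00 = $57,622.24.
Option 2 is cheaper by $60,657.28 − $57,622.24 = $3,035.04.

Option 2 by $3,035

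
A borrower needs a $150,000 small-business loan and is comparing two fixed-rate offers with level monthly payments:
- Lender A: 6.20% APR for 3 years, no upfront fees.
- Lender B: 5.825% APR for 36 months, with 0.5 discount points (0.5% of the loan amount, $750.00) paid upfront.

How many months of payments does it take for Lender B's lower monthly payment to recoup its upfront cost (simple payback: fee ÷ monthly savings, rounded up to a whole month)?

Lender A: monthly rate = 6.2%/12 = 0.0051667; payment = 150,000 × 0.0051667 / (1 − (1+0.0051667)^−36) = $4,576.90.
Lender B: at 5.825% the monthly rate is 0.0048542, so the payment is 150,000 × 0.0048542 / (1 − 1.0048542^−36) = $4,551.41.
Monthly savings = $4,576.90 − $4,551.41 = $25.49.
Break-even = $750.00 / $25.49 = 29.42 → 30 months.

30 months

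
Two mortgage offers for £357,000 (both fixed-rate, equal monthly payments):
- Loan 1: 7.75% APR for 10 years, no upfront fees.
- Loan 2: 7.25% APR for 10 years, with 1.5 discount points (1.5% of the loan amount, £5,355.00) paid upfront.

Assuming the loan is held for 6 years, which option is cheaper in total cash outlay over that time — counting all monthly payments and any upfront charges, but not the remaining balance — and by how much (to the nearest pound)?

Loan 1: monthly rate = 7.75%/12 = 0.0064583; payment = 357,000 × 0.0064583 / (1 − (1+0.0064583)^−120) = £4,284.38.
Loan 2: monthly rate = 7.25%/12 = 0.0060417; payment = 357,000 × 0.0060417 / (1 − (1+0.0060417)^−120) = £4,191.22.
Over 72 months: Loan 1 costs 72 × £4,284.38 = £308,475.36; Loan 2 costs 72 × £4,191.22 + £5,355.00 = £307,122.84.
Loan 2 is cheaper by £308,475.36 − £307,122.84 = £1,352.52.

Loan 2 by £1,353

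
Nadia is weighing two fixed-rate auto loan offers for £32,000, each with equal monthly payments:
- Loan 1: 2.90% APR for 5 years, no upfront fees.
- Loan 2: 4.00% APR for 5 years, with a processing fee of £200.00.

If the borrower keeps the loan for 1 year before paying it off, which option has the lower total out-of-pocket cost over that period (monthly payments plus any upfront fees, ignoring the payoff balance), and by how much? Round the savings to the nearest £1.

Loan 1 by £389

Loan 1: monthly rate = 2.9%/12 = 0.0024167; payment = 32,000 × 0.0024167 / (1 − (1+0.0024167)^−60) = £573.58.
Loan 2: monthly rate = 4%/12 = 0.0033333; payment = 32,000 × 0.0033333 / (1 − (1+0.0033333)^−60) = £589.33.
Over 12 months: Loan 1 costs 12 × £573.58 = £6,882.96; Loan 2 costs 12 × £589.33 + £200.00 = £7,271.96.
Loan 1 is cheaper by £7,271.96 − £6,882.96 = £389.00.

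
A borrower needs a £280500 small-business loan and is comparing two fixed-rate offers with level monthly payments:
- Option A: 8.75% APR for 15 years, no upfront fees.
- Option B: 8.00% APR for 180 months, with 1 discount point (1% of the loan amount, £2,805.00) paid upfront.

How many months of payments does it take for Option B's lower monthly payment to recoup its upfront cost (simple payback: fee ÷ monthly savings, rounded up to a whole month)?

23 months

Option A: at 8.75% the monthly rate is 0.0072917, so the payment is 280,500 × 0.0072917 / (1 − 1.0072917^−180) = £2,803.45.
Option B: at 8.00% the monthly rate is 0.0066667, so the payment is 280,500 × 0.0066667 / (1 − 1.0066667^−180) = £2,680.60.
Monthly savings = £2,803.45 − £2,680.60 = £122.85.
Break-even = £2,805.00 / £122.85 = 22.83 → 23 months.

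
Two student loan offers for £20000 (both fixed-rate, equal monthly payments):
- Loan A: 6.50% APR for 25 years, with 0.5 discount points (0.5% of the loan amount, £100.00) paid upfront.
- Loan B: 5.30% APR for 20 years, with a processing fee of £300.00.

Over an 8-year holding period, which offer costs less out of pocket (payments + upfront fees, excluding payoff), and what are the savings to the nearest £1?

Loan A by £228

Loan A: at 6.50% the monthly rate is 0.0054167, so the payment is 20,000 × 0.0054167 / (1 − 1.0054167^−300) = £135.04.
Loan B: monthly rate = 5.3%/12 = 0.0044167; payment = 20,000 × 0.0044167 / (1 − (1+0.0044167)^−240) = £135.33.
Over 96 months: Loan A costs 96 × £135.04 + £100.00 = £13,063.84; Loan B costs 96 × £135.33 + £300.00 = £13,291.68.
Loan A is cheaper by £13,291.68 − £13,063.84 = £227.84.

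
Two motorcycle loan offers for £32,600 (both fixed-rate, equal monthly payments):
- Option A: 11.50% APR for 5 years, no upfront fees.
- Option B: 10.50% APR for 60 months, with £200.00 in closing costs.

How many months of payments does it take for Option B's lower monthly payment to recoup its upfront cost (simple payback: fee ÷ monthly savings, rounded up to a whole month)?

13 months

Option A: at 11.50% the monthly rate is 0.0095833, so the payment is 32,600 × 0.0095833 / (1 − 1.0095833^−60) = £716.96.
Option B: at 10.50% the monthly rate is 0.0087500, so the payment is 32,600 × 0.0087500 / (1 − 1.0087500^−60) = £700.70.
Monthly savings = £716.96 − £700.70 = £16.26.
Break-even = £200.00 / £16.26 = 12.30 → 13 months.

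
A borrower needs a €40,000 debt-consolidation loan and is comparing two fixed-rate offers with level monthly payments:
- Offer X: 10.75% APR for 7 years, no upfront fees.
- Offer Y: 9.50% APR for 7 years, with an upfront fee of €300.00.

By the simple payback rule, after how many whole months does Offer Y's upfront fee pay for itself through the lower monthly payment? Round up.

12 months

Offer X: monthly rate = 10.75%/12 = 0.0089583; payment = 40,000 × 0.0089583 / (1 − (1+0.0089583)^−84) = €679.65.
Offer Y: at 9.50% the monthly rate is 0.0079167, so the payment is 40,000 × 0.0079167 / (1 − 1.0079167^−84) = €653.76.
Monthly savings = €679.65 − €653.76 = €25.89.
Break-even = €300.00 / €25.89 = 11.59 → 12 months.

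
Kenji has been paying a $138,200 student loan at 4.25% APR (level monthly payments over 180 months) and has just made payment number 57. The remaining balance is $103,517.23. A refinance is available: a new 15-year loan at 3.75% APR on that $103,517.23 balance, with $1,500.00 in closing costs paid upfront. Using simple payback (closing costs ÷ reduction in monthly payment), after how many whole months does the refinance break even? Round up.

6 months

Current payment = 138,200 × 4.25%/12 / (1 − (1+0.0035417)^−180) = $1,039.65.
Refinanced payment = 103,517.23 × 0.0031250 / (1 − (1+0.0031250)^−180) = $752.80.
Monthly savings = $1,039.65 − $752.80 = $286.85.
Break-even = $1,500.00 / $286.85 = 5.23 → 6 months.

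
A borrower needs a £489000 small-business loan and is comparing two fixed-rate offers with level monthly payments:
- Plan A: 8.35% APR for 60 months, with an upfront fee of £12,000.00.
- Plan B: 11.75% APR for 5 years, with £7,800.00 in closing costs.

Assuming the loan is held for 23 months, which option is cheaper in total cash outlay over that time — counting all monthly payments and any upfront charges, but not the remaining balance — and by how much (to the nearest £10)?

Plan A by £14,630

Plan A: at 8.35% the monthly rate is 0.0069583, so the payment is 489,000 × 0.0069583 / (1 − 1.0069583^−60) = £9,997.27.
Plan B: at 11.75% the monthly rate is 0.0097917, so the payment is 489,000 × 0.0097917 / (1 − 1.0097917^−60) = £10,815.86.
Over 23 months: Plan A costs 23 × £9,997.27 + £12,000.00 = £241,937.21; Plan B costs 23 × £10,815.86 + £7,800.00 = £256,564.78.
Plan A is cheaper by £256,564.78 − £241,937.21 = £14,627.57.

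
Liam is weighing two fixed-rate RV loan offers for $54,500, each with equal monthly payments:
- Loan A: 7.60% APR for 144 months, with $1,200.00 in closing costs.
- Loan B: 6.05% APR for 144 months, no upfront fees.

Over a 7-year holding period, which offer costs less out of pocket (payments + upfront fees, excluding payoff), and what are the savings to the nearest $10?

Loan A: monthly rate = 7.6%/12 = 0.0063333; payment = 54,500 × 0.0063333 / (1 − (1+0.0063333)^−144) = $578.05.
Loan B: at 6.05% the monthly rate is 0.0050417, so the payment is 54,500 × 0.0050417 / (1 − 1.0050417^−144) = $533.25.
Over 84 months: Loan A costs 84 × $578.05 + $1,200.00 = $49,756.20; Loan B costs 84 × $533.25 = $44,793.00.
Loan B is cheaper by $49,756.20 − $44,793.00 = $4,963.20.

Loan B by $4,960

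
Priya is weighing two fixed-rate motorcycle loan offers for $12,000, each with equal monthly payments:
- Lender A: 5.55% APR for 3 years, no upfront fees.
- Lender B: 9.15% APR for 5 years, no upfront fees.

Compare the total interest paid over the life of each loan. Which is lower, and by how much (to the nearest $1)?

Lender A: monthly rate = 5.55%/12 = 0.0046250; payment = 12,000 × 0.0046250 / (1 − (1+0.0046250)^−36) = $362.62.
Total interest on Lender A = 36 × $362.62 − $12,000 = $1,054.32.
Lender B: monthly rate = 9.15%/12 = 0.0076250; payment = 12,000 × 0.0076250 / (1 − (1+0.0076250)^−60) = $249.97.
Total interest on Lender B = 60 × $249.97 − $12,000 = $2,998.20.
Lender A is lower by $1,943.88.

Lender A by $1,944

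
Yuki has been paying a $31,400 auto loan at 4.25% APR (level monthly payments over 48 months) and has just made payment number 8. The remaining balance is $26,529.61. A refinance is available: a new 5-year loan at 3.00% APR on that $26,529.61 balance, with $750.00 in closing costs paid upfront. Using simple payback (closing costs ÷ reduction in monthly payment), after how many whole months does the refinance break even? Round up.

Current payment = 31,400 × 4.25%/12 / (1 − (1+0.0035417)^−48) = $712.50.
Refinanced payment = 26,529.61 × 0.0025000 / (1 − (1+0.0025000)^−60) = $476.70.
Monthly savings = $712.50 − $476.70 = $235.80.
Break-even = $750.00 / $235.80 = 3.18 → 4 months.

4 months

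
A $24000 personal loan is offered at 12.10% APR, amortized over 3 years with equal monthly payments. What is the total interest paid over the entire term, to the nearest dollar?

Monthly rate = 12.1%/12 = 0.0100833; payment = 24,000 × 0.0100833 / (1 − (1+0.0100833)^−36) = $798.29.
Total paid = 36 × $798.29 = $28,738.44; interest = $28,738.44 − $24,000 = $4,738.44.

$4,738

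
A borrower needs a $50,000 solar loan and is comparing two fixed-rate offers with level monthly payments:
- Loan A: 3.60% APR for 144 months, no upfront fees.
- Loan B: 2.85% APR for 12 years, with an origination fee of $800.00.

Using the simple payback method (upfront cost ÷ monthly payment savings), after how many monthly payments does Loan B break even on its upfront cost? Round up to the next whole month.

46 months

Loan A: at 3.60% the monthly rate is 0.0030000, so the payment is 50,000 × 0.0030000 / (1 − 1.0030000^−144) = $428.12.
Loan B: monthly rate = 2.85%/12 = 0.0023750; payment = 50,000 × 0.0023750 / (1 − (1+0.0023750)^−144) = $410.38.
Monthly savings = $428.12 − $410.38 = $17.74.
Break-even = $800.00 / $17.74 = 45.10 → 46 months.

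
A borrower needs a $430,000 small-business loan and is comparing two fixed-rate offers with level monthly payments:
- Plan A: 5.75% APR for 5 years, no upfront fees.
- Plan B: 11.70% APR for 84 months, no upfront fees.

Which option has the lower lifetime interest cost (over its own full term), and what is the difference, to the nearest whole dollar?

Plan A by $136,044

Plan A: monthly rate = 5.75%/12 = 0.0047917; payment = 430,000 × 0.0047917 / (1 − (1+0.0047917)^−60) = $8,263.21.
Total interest on Plan A = 60 × $8,263.21 − $430,000 = $65,792.60.
Plan B: at 11.70% the monthly rate is 0.0097500, so the payment is 430,000 × 0.0097500 / (1 − 1.0097500^−84) = $7,521.86.
Total interest on Plan B = 84 × $7,521.86 − $430,000 = $201,836.24.
Plan A is lower by $136,043.64.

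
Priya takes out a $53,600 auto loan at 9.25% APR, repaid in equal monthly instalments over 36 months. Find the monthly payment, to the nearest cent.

At 9.25% the monthly rate is 0.0077083, so the payment is 53,600 × 0.0077083 / (1 − 1.0077083^−36) = $1,710.71.

$1,710.71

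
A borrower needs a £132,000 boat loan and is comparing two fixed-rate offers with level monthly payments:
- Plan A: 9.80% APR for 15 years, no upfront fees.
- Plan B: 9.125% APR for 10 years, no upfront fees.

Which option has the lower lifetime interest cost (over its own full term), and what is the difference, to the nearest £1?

Plan A: monthly rate = 9.8%/12 = 0.0081667; payment = 132,000 × 0.0081667 / (1 − (1+0.0081667)^−180) = £1,402.37.
Total interest on Plan A = 180 × £1,402.37 − £132,000 = £120,426.60.
Plan B: at 9.125% the monthly rate is 0.0076042, so the payment is 132,000 × 0.0076042 / (1 − 1.0076042^−120) = £1,681.06.
Total interest on Plan B = 120 × £1,681.06 − £132,000 = £69,727.20.
Plan B is lower by £50,699.40.

Plan B by £50,699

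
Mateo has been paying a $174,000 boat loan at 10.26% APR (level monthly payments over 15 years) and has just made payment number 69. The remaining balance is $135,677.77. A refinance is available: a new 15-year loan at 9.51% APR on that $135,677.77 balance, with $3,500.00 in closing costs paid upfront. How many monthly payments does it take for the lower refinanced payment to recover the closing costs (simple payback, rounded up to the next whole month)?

8 months

Current payment = 174,000 × 10.26%/12 / (1 − (1+0.0085500)^−180) = $1,897.59.
Refinanced payment = 135,677.77 × 0.0079250 / (1 − (1+0.0079250)^−180) = $1,417.60.
Monthly savings = $1,897.59 − $1,417.60 = $479.99.
Break-even = $3,500.00 / $479.99 = 7.29 → 8 months.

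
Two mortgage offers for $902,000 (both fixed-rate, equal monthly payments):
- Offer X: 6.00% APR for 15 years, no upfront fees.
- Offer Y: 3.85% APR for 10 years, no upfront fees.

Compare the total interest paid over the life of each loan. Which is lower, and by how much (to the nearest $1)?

Offer X: at 6.00% the monthly rate is 0.0050000, so the payment is 902,000 × 0.0050000 / (1 − 1.0050000^−180) = $7,611.59.
Total interest on Offer X = 180 × $7,611.59 − $902,000 = $468,086.20.
Offer Y: at 3.85% the monthly rate is 0.0032083, so the payment is 902,000 × 0.0032083 / (1 − 1.0032083^−120) = $9,068.15.
Total interest on Offer Y = 120 × $9,068.15 − $902,000 = $186,178.00.
Offer Y is lower by $281,908.20.

Offer Y by $281,908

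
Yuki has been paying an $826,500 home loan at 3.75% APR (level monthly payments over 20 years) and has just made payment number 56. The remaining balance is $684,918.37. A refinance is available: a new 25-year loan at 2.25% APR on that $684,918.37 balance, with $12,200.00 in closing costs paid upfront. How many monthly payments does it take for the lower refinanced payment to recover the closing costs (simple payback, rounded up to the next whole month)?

7 months

Current payment = 826,500 × 3.75%/12 / (1 − (1+0.0031250)^−240) = $4,900.22.
Refinanced payment = 684,918.37 × 0.0018750 / (1 − (1+0.0018750)^−300) = $2,987.14.
Monthly savings = $4,900.22 − $2,987.14 = $1,913.08.
Break-even = $12,200.00 / $1,913.08 = 6.38 → 7 months.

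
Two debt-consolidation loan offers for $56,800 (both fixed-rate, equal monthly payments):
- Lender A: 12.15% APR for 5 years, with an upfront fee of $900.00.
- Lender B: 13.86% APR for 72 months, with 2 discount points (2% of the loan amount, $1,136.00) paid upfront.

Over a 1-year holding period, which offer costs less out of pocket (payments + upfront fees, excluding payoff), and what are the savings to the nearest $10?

Lender A: monthly rate = 12.15%/12 = 0.0101250; payment = 56,800 × 0.0101250 / (1 − (1+0.0101250)^−60) = $1,267.79.
Lender B: monthly rate = 13.86%/12 = 0.0115500; payment = 56,800 × 0.0115500 / (1 − (1+0.0115500)^−72) = $1,166.15.
Over 12 months: Lender A costs 12 × $1,267.79 + $900.00 = $16,113.48; Lender B costs 12 × $1,166.15 + $1,136.00 = $15,129.80.
Lender B is cheaper by $16,113.48 − $15,129.80 = $983.68.

Lender B by $980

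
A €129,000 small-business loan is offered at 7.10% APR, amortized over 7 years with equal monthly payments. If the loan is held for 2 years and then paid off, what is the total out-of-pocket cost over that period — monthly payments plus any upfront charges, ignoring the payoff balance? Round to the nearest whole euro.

At 7.10% the monthly rate is 0.0059167, so the payment is 129,000 × 0.0059167 / (1 − 1.0059167^−84) = €1,953.27.
Total outlay = 24 × €1,953.27 = €46,878.48.

€46,878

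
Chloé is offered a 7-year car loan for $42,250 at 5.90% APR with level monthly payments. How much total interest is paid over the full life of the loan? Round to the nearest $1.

$9,426

At 5.90% the monthly rate is 0.0049167, so the payment is 42,250 × 0.0049167 / (1 − 1.0049167^−84) = $615.19.
Total paid = 84 × $615.19 = $51,675.96; interest = $51,675.96 − $42,250 = $9,425.96.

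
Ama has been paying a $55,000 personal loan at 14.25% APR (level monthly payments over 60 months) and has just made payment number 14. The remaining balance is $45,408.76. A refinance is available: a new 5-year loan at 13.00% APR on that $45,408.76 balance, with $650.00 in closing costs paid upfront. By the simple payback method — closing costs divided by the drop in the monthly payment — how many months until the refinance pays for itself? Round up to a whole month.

Current payment = 55,000 × 14.25%/12 / (1 − (1+0.0118750)^−60) = $1,286.89.
Refinanced payment = 45,408.76 × 0.0108333 / (1 − (1+0.0108333)^−60) = $1,033.19.
Monthly savings = $1,286.89 − $1,033.19 = $253.70.
Break-even = $650.00 / $253.70 = 2.56 → 3 months.

3 months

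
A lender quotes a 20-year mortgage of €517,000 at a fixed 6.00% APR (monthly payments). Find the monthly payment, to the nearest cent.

Monthly rate = 6%/12 = 0.0050000; payment = 517,000 × 0.0050000 / (1 − (1+0.0050000)^−240) = €3,703.95.

€3,703.95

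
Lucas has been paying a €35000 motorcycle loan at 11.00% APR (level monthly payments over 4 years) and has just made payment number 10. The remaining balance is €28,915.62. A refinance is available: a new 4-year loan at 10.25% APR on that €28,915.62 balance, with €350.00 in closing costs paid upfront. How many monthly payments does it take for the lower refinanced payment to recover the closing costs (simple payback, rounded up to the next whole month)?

3 months

Current payment = 35,000 × 11%/12 / (1 − (1+0.0091667)^−48) = €904.59.
Refinanced payment = 28,915.62 × 0.0085417 / (1 − (1+0.0085417)^−48) = €736.85.
Monthly savings = €904.59 − €736.85 = €167.74.
Break-even = €350.00 / €167.74 = 2.09 → 3 months.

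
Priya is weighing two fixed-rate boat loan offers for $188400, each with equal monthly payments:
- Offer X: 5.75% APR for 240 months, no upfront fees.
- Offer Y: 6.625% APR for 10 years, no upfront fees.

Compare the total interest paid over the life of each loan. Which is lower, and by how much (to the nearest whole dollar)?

Offer X: monthly rate = 5.75%/12 = 0.0047917; payment = 188,400 × 0.0047917 / (1 − (1+0.0047917)^−240) = $1,322.73.
Total interest on Offer X = 240 × $1,322.73 − $188,400 = $129,055.20.
Offer Y: at 6.625% the monthly rate is 0.0055208, so the payment is 188,400 × 0.0055208 / (1 − 1.0055208^−120) = $2,151.25.
Total interest on Offer Y = 120 × $2,151.25 − $188,400 = $69,750.00.
Offer Y is lower by $59,305.20.

Offer Y by $59,305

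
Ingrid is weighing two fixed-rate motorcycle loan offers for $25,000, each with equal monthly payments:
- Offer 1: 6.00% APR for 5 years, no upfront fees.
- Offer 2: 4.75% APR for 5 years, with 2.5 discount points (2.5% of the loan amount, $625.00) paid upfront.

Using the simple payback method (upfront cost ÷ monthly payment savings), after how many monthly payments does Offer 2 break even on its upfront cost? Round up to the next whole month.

44 months

Offer 1: at 6.00% the monthly rate is 0.0050000, so the payment is 25,000 × 0.0050000 / (1 − 1.0050000^−60) = $483.32.
Offer 2: at 4.75% the monthly rate is 0.0039583, so the payment is 25,000 × 0.0039583 / (1 − 1.0039583^−60) = $468.92.
Monthly savings = $483.32 − $468.92 = $14.40.
Break-even = $625.00 / $14.40 = 43.40 → 44 months.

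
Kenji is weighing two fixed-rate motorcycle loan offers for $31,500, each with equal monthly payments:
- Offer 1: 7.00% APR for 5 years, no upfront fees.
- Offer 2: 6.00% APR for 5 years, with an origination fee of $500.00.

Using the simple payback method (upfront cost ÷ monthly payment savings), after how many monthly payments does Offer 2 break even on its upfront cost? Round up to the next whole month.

34 months

Offer 1: monthly rate = 7%/12 = 0.0058333; payment = 31,500 × 0.0058333 / (1 − (1+0.0058333)^−60) = $623.74.
Offer 2: at 6.00% the monthly rate is 0.0050000, so the payment is 31,500 × 0.0050000 / (1 − 1.0050000^−60) = $608.98.
Monthly savings = $623.74 − $608.98 = $14.76.
Break-even = $500.00 / $14.76 = 33.88 → 34 months.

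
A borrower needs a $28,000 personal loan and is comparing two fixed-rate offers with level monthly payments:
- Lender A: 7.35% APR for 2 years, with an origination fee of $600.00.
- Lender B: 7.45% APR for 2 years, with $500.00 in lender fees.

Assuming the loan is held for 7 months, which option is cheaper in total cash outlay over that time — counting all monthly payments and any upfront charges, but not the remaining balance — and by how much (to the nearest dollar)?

Lender A: at 7.35% the monthly rate is 0.0061250, so the payment is 28,000 × 0.0061250 / (1 − 1.0061250^−24) = $1,258.08.
Lender B: monthly rate = 7.45%/12 = 0.0062083; payment = 28,000 × 0.0062083 / (1 − (1+0.0062083)^−24) = $1,259.35.
Over 7 months: Lender A costs 7 × $1,258.08 + $600.00 = $9,406.56; Lender B costs 7 × $1,259.35 + $500.00 = $9,315.45.
Lender B is cheaper by $9,406.56 − $9,315.45 = $91.11.

Lender B by $91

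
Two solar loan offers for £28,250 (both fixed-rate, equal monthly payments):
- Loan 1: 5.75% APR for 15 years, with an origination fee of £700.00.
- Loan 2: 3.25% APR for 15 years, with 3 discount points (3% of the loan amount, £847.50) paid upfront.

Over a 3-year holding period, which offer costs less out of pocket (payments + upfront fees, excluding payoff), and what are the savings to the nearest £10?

Loan 1: at 5.75% the monthly rate is 0.0047917, so the payment is 28,250 × 0.0047917 / (1 − 1.0047917^−180) = £234.59.
Loan 2: monthly rate = 3.25%/12 = 0.0027083; payment = 28,250 × 0.0027083 / (1 − (1+0.0027083)^−180) = £198.50.
Over 36 months: Loan 1 costs 36 × £234.59 + £700.00 = £9,145.24; Loan 2 costs 36 × £198.50 + £847.50 = £7,993.50.
Loan 2 is cheaper by £9,145.24 − £7,993.50 = £1,151.74.

Loan 2 by £1,150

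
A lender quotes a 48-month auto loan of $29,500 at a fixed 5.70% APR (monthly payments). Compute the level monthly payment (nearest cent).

At 5.70% the monthly rate is 0.0047500, so the payment is 29,500 × 0.0047500 / (1 − 1.0047500^−48) = $688.76.

$688.76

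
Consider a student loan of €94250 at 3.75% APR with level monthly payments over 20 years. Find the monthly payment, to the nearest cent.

€558.80

At 3.75% the monthly rate is 0.0031250, so the payment is 94,250 × 0.0031250 / (1 − 1.0031250^−240) = €558.80.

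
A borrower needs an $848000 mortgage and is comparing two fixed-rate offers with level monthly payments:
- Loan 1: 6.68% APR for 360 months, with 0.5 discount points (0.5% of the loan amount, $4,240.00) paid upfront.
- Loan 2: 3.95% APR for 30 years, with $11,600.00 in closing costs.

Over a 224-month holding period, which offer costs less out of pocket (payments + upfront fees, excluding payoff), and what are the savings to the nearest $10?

Loan 1: at 6.68% the monthly rate is 0.0055667, so the payment is 848,000 × 0.0055667 / (1 − 1.0055667^−360) = $5,460.71.
Loan 2: at 3.95% the monthly rate is 0.0032917, so the payment is 848,000 × 0.0032917 / (1 − 1.0032917^−360) = $4,024.08.
Over 224 months: Loan 1 costs 224 × $5,460.71 + $4,240.00 = $1,227,439.04; Loan 2 costs 224 × $4,024.08 + $11,600.00 = $912,993.92.
Loan 2 is cheaper by $1,227,439.04 − $912,993.92 = $314,445.12.

Loan 2 by $314,450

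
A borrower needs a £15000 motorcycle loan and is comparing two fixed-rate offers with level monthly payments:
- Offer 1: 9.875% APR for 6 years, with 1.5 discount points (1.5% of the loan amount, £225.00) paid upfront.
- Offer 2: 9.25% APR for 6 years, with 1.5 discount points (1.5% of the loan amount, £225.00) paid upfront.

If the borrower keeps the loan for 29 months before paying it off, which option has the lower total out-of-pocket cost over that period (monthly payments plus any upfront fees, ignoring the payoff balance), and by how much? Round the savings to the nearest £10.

Offer 2 by £140

Offer 1: at 9.875% the monthly rate is 0.0082292, so the payment is 15,000 × 0.0082292 / (1 − 1.0082292^−72) = £276.94.
Offer 2: at 9.25% the monthly rate is 0.0077083, so the payment is 15,000 × 0.0077083 / (1 − 1.0077083^−72) = £272.25.
Over 29 months: Offer 1 costs 29 × £276.94 + £225.00 = £8,256.26; Offer 2 costs 29 × £272.25 + £225.00 = £8,120.25.
Offer 2 is cheaper by £8,256.26 − £8,120.25 = £136.01.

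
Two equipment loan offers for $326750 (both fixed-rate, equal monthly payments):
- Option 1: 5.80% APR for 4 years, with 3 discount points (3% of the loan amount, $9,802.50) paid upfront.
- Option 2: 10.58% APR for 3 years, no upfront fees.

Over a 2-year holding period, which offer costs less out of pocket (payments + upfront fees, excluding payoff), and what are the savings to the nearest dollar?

Option 1: monthly rate = 5.8%/12 = 0.0048333; payment = 326,750 × 0.0048333 / (1 − (1+0.0048333)^−48) = $7,643.81.
Option 2: monthly rate = 10.58%/12 = 0.0088167; payment = 326,750 × 0.0088167 / (1 − (1+0.0088167)^−36) = $10,632.50.
Over 24 months: Option 1 costs 24 × $7,643.81 + $9,802.50 = $193,253.94; Option 2 costs 24 × $10,632.50 = $255,180.00.
Option 1 is cheaper by $255,180.00 − $193,253.94 = $61,926.06.

Option 1 by $61,926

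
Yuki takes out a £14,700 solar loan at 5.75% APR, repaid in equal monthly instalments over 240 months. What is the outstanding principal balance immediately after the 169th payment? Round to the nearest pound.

£6,199

With monthly rate i = 5.75%/12 = 0.0047917, the balance after k of n payments is P · [(1+i)^n − (1+i)^k] / [(1+i)^n − 1].
(1+0.0047917)^240 = 3.14953103 and (1+0.0047917)^169 = 2.24309748, so the balance is 14,700 × (3.14953103 − 2.24309748) / (3.14953103 − 1) = £6,198.83.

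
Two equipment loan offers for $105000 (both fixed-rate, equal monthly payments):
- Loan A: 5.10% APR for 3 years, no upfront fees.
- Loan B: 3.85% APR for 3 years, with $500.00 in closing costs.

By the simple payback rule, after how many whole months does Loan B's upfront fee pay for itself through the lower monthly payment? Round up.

Loan A: at 5.10% the monthly rate is 0.0042500, so the payment is 105,000 × 0.0042500 / (1 − 1.0042500^−36) = $3,151.66.
Loan B: monthly rate = 3.85%/12 = 0.0032083; payment = 105,000 × 0.0032083 / (1 − (1+0.0032083)^−36) = $3,093.02.
Monthly savings = $3,151.66 − $3,093.02 = $58.64.
Break-even = $500.00 / $58.64 = 8.53 → 9 months.

9 months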